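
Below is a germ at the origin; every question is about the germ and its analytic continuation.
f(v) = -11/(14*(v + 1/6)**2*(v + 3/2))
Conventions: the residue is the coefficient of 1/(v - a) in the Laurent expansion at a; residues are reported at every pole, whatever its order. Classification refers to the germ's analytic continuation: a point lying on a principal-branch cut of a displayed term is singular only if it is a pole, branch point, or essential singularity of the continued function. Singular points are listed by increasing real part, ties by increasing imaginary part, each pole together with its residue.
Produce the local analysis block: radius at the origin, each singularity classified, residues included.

Radius of convergence at 0: 1/6.
At -3/2: a pole of order 1; residue -99/224.
At -1/6: a pole of order 2; residue 99/224.

Denominator factor (v + 1/6)^2: pole of order 2 at -1/6, modulus 1/6.
Denominator factor (v + 3/2): pole of order 1 at -3/2, modulus 3/2.
The radius of convergence is the smallest modulus among the singular points: 1/6.
At the order-1 pole -3/2 set g(v) = (v - (-3/2))*f(v) = -11/(14*(v + 1/6)**2).
Simple pole: residue = g(a) at a = -3/2, which is -99/224.
At the order-2 pole -1/6 set g(v) = (v - (-1/6))^2*f(v) = -11/(14*(v + 3/2)).
Order-2 pole: residue = g'(a); g'(-1/6) = 99/224, so the residue is 99/224.
List the singular points by increasing real part (a conjugate pair: the negative imaginary part first).


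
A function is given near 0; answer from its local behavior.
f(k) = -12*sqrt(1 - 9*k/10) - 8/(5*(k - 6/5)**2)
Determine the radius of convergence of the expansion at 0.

Denominator factor (k - 6/5)^2: pole of order 2 at 6/5, modulus 6/5.
Branch term (-12)*sqrt(1 - k/(10/9)): its argument vanishes at k = 10/9, a square-root branch point, modulus 10/9.
The radius of convergence is the smallest modulus among the singular points: 10/9.

The radius of convergence is 10/9.


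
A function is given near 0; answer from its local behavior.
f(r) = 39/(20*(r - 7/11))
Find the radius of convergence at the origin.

The radius of convergence is 7/11.

Denominator factor (r - 7/11): pole of order 1 at 7/11, modulus 7/11.
The radius of convergence is the smallest modulus among the singular points: 7/11.


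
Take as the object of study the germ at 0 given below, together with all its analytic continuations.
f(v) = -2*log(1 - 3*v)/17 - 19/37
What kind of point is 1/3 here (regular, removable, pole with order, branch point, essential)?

The point is a logarithmic branch point.

The term (-2/17)*log(1 - v/(1/3)) has argument 1 - 1/3/(1/3) = 0 at 1/3: a logarithmic (infinitely-sheeted) branch point; the remaining terms are analytic or single-valued there.


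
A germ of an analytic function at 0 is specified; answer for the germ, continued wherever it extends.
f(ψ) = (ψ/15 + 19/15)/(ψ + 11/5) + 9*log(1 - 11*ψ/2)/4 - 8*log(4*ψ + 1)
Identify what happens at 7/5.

Denominator factors: ψ + 11/5 = 18/5 at ψ = 7/5 — none vanishes.
Branch term log(1 - ψ/(2/11)): argument at 7/5 is -67/10, nonzero, so 7/5 is not its branch point (a point on a principal cut is still regular for the continued germ).
Branch term log(1 - ψ/(-1/4)): argument at 7/5 is 33/5, nonzero, so 7/5 is not its branch point (a point on a principal cut is still regular for the continued germ).
So the germ continues analytically to 7/5.

The point is a regular point.


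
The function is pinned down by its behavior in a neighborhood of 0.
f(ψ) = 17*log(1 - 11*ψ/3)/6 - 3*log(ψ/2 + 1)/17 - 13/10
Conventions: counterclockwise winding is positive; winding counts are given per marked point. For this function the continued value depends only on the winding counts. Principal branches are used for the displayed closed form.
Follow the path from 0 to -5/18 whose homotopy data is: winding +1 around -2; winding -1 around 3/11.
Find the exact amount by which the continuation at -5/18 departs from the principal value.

Continued minus principal equals -(307/51)*pi*i.

The rational part is single-valued and drops out of the difference; each branch term changes only by its own monodromy.
(-3/17)*log(1 - ψ/(-2)): each positive loop around -2 adds 2*pi*i to the log, so winding +1 contributes (-3/17)*(1)*2*pi*i = -(6/17)*pi*i.
(17/6)*log(1 - ψ/(3/11)): each positive loop around 3/11 adds 2*pi*i to the log, so winding -1 contributes (17/6)*(-1)*2*pi*i = -(17/3)*pi*i.
Summing the contributions at ψ = -5/18 gives -(307/51)*pi*i.


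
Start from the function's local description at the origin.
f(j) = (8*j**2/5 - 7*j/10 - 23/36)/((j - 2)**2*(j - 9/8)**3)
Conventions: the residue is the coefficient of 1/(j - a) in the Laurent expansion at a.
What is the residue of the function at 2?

The residue is -497408/36015.

At the order-2 pole 2 set g(j) = (j - (2))^2*f(j) = (8*j**2/5 - 7*j/10 - 23/36)/(j - 9/8)**3.
Order-2 pole: residue = g'(a); g'(2) = -497408/36015, so the residue is -497408/36015.


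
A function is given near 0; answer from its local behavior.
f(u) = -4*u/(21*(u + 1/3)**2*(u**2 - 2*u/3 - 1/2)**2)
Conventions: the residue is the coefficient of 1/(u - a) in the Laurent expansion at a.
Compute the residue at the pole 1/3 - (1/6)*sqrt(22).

The factor u**2 - 2*u/3 - 1/2 splits as (u - a)(u - a') with a = 1/3 - (1/6)*sqrt(22), a' = 1/3 + (1/6)*sqrt(22). At the order-2 pole a set g(u) = (u - a)^2*f(u) = [-4*u/(21*(u + 1/3)**2)] / (u - a')^2.
Order-2 pole: residue = g'(a); g'(1/3 - (1/6)*sqrt(22)) = 152/7 + (3908/847)*sqrt(22), so the residue is 152/7 + (3908/847)*sqrt(22).

The residue is 152/7 + (3908/847)*sqrt(22).


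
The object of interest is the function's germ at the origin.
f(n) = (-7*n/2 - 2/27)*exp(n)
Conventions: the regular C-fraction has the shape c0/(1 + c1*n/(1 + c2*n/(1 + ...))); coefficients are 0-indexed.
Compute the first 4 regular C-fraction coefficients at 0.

Taylor coefficients (expand at 0): a_0 = -2/27, a_1 = -193/54, a_2 = -191/54, a_3 = -571/324.
c0 = a_0 = -2/27. Peel one level at a time: if S = 1 + c*n/S' with S'(0) = 1, then c is the n-coefficient of S and S' = c*n/(S - 1).
S_1 = c0/f = 1 + (-193/4)*n + (36485/16)*n^2 + ...; c1 = -193/4.
S_2 = c1*n/(S_1 - 1) = 1 + (36485/772)*n + (108683/223494)*n^2 + ...; c2 = 36485/772.
S_3 = c2*n/(S_2 - 1) = 1 + (-217366/21124815)*n + ...; c3 = -217366/21124815.

The regular C-fraction coefficients are [-2/27, -193/4, 36485/772, -217366/21124815].


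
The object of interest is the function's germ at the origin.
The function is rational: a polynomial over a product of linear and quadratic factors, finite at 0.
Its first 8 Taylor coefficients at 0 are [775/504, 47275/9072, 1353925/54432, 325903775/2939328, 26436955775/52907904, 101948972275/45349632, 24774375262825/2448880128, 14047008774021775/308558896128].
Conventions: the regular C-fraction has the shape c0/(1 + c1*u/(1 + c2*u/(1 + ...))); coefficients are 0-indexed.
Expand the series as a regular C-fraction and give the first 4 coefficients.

The regular C-fraction coefficients are [775/504, -61/18, -760/549, 90815/83448].

Taylor coefficients (read off): a_0 = 775/504, a_1 = 47275/9072, a_2 = 1353925/54432, a_3 = 325903775/2939328.
c0 = a_0 = 775/504. Peel one level at a time: if S = 1 + c*u/S' with S'(0) = 1, then c is the u-coefficient of S and S' = c*u/(S - 1).
S_1 = c0/f = 1 + (-61/18)*u + (-380/81)*u^2 + ...; c1 = -61/18.
S_2 = c1*u/(S_1 - 1) = 1 + (-760/549)*u + (454075/301401)*u^2 + ...; c2 = -760/549.
S_3 = c2*u/(S_2 - 1) = 1 + (90815/83448)*u + ...; c3 = 90815/83448.


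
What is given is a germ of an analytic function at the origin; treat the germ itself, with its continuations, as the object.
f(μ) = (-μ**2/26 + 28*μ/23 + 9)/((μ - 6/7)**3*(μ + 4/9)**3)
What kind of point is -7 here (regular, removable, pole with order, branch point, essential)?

The point is a regular point.

Denominator factors: μ + 4/9 = -59/9 at μ = -7; μ - 6/7 = -55/7 at μ = -7 — none vanishes.
So the germ continues analytically to -7.


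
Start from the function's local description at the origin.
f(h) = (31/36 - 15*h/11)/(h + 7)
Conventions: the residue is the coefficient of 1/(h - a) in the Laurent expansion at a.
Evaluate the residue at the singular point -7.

The residue is 4121/396.

At the order-1 pole -7 set g(h) = (h - (-7))*f(h) = 31/36 - 15*h/11.
Simple pole: residue = g(a) at a = -7, which is 4121/396.


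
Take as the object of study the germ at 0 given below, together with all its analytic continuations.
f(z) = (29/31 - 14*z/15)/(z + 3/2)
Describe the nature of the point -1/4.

Denominator factors: z + 3/2 = 5/4 at z = -1/4 — none vanishes.
So the germ continues analytically to -1/4.

The point is a regular point.


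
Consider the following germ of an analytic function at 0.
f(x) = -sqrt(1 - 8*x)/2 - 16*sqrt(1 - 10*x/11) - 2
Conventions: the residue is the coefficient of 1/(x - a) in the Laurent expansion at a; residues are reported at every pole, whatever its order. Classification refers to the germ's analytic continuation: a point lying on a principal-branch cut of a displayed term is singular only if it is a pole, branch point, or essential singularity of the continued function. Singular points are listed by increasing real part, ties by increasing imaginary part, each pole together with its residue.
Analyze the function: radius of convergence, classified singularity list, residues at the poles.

Radius of convergence at 0: 1/8.
At 1/8: an algebraic (square-root) branch point.
At 11/10: an algebraic (square-root) branch point.

Branch term (-1/2)*sqrt(1 - x/(1/8)): its argument vanishes at x = 1/8, a square-root branch point, modulus 1/8.
Branch term (-16)*sqrt(1 - x/(11/10)): its argument vanishes at x = 11/10, a square-root branch point, modulus 11/10.
The radius of convergence is the smallest modulus among the singular points: 1/8.
List the singular points by increasing real part (a conjugate pair: the negative imaginary part first).


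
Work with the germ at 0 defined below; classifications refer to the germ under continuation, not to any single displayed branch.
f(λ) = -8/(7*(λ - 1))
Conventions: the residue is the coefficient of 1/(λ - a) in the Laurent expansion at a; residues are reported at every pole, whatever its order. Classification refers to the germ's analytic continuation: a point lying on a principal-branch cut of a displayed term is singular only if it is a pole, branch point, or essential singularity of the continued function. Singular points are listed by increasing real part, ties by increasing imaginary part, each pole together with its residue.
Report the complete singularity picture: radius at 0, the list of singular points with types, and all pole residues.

Radius of convergence at 0: 1.
At 1: a pole of order 1; residue -8/7.

Denominator factor (λ - 1): pole of order 1 at 1, modulus 1.
The radius of convergence is the smallest modulus among the singular points: 1.
At the order-1 pole 1 set g(λ) = (λ - (1))*f(λ) = -8/7.
Simple pole: residue = g(a) at a = 1, which is -8/7.


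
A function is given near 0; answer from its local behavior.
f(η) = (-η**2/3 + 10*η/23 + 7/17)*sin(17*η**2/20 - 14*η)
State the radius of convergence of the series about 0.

The factor sin(17*η**2/20 - 14*η) is entire and contributes no finite singular point.
The polynomial part has no poles.
No finite singular points: the Taylor series at 0 converges everywhere.

The radius of convergence is infinite.


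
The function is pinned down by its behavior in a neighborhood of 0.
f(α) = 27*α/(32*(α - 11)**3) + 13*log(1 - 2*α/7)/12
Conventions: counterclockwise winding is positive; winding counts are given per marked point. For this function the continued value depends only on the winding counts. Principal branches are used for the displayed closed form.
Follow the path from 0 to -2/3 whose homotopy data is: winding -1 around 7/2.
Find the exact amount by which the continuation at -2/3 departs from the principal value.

The rational part is single-valued and drops out of the difference; each branch term changes only by its own monodromy.
(13/12)*log(1 - α/(7/2)): each positive loop around 7/2 adds 2*pi*i to the log, so winding -1 contributes (13/12)*(-1)*2*pi*i = -(13/6)*pi*i.
Summing the contributions at α = -2/3 gives -(13/6)*pi*i.

Continued minus principal equals -(13/6)*pi*i.


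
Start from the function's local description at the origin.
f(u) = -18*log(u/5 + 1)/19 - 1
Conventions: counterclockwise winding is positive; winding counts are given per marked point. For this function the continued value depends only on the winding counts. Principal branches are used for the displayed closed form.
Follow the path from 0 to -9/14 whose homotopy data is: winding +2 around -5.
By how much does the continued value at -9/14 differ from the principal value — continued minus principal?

The rational part is single-valued and drops out of the difference; each branch term changes only by its own monodromy.
(-18/19)*log(1 - u/(-5)): each positive loop around -5 adds 2*pi*i to the log, so winding +2 contributes (-18/19)*(2)*2*pi*i = -(72/19)*pi*i.
Summing the contributions at u = -9/14 gives -(72/19)*pi*i.

Continued minus principal equals -(72/19)*pi*i.


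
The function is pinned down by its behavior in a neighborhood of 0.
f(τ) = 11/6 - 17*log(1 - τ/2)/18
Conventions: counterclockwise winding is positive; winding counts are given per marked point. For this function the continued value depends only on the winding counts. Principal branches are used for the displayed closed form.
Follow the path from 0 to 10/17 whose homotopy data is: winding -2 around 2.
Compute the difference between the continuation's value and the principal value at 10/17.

Continued minus principal equals (34/9)*pi*i.

The rational part is single-valued and drops out of the difference; each branch term changes only by its own monodromy.
(-17/18)*log(1 - τ/(2)): each positive loop around 2 adds 2*pi*i to the log, so winding -2 contributes (-17/18)*(-2)*2*pi*i = (34/9)*pi*i.
Summing the contributions at τ = 10/17 gives (34/9)*pi*i.


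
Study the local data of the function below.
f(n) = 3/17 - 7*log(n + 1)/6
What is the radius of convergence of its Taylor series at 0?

The radius of convergence is 1.

Branch term (-7/6)*log(1 - n/(-1)): its argument vanishes at n = -1, a logarithmic branch point, modulus 1.
The radius of convergence is the smallest modulus among the singular points: 1.


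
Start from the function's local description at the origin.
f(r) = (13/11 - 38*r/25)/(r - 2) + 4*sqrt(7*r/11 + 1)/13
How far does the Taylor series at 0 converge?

Denominator factor (r - 2): pole of order 1 at 2, modulus 2.
Branch term (4/13)*sqrt(1 - r/(-11/7)): its argument vanishes at r = -11/7, a square-root branch point, modulus 11/7.
The radius of convergence is the smallest modulus among the singular points: 11/7.

The radius of convergence is 11/7.


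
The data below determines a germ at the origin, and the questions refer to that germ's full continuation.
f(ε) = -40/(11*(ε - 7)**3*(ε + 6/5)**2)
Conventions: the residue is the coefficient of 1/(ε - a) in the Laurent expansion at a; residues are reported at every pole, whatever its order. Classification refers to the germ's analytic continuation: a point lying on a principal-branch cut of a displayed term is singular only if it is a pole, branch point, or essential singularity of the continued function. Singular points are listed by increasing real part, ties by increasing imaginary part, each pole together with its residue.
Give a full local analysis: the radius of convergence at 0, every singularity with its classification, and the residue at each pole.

Denominator factor (ε + 6/5)^2: pole of order 2 at -6/5, modulus 6/5.
Denominator factor (ε - 7)^3: pole of order 3 at 7, modulus 7.
The radius of convergence is the smallest modulus among the singular points: 6/5.
At the order-2 pole -6/5 set g(ε) = (ε - (-6/5))^2*f(ε) = -40/(11*(ε - 7)**3).
Order-2 pole: residue = g'(a); g'(-6/5) = 75000/31083371, so the residue is 75000/31083371.
At the order-3 pole 7 set g(ε) = (ε - (7))^3*f(ε) = -40/(11*(ε + 6/5)**2).
Order-3 pole: residue = g''(a)/2; g''(7) = -150000/31083371, so the residue is -75000/31083371.
List the singular points by increasing real part (a conjugate pair: the negative imaginary part first).

Radius of convergence at 0: 6/5.
At -6/5: a pole of order 2; residue 75000/31083371.
At 7: a pole of order 3; residue -75000/31083371.


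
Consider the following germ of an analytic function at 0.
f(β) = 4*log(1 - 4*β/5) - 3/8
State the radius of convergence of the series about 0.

The radius of convergence is 5/4.

Branch term (4)*log(1 - β/(5/4)): its argument vanishes at β = 5/4, a logarithmic branch point, modulus 5/4.
The radius of convergence is the smallest modulus among the singular points: 5/4.


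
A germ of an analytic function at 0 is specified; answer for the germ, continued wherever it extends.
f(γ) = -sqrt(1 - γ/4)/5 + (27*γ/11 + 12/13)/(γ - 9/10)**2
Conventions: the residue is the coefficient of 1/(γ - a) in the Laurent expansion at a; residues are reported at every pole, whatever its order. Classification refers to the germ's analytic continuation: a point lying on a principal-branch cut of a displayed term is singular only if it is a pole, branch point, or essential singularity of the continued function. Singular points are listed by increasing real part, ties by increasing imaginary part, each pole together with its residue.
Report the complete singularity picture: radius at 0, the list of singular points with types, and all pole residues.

Denominator factor (γ - 9/10)^2: pole of order 2 at 9/10, modulus 9/10.
Branch term (-1/5)*sqrt(1 - γ/(4)): its argument vanishes at γ = 4, a square-root branch point, modulus 4.
The radius of convergence is the smallest modulus among the singular points: 9/10.
The branch term is analytic at 9/10 and contributes nothing to the residue; only the rational part matters.
At the order-2 pole 9/10 set g(γ) = (γ - (9/10))^2*(rational part) = 27*γ/11 + 12/13.
Order-2 pole: residue = g'(a); g'(9/10) = 27/11, so the residue is 27/11.
List the singular points by increasing real part (a conjugate pair: the negative imaginary part first).

Radius of convergence at 0: 9/10.
At 9/10: a pole of order 2; residue 27/11.
At 4: an algebraic (square-root) branch point.


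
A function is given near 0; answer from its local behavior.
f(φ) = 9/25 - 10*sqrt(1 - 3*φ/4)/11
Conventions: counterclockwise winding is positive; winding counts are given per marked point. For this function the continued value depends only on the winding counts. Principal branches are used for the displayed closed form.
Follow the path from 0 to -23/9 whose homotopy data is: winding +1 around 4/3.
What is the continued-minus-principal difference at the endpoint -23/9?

The rational part is single-valued and drops out of the difference; each branch term changes only by its own monodromy.
(-10/11)*sqrt(1 - φ/(4/3)): winding +1 is odd, the square root flips sign, contributing -2*(-10/11)*sqrt(1 - (-23/9)/(4/3)) = -2*(-10/11)*sqrt(35/12) = (10/33)*sqrt(105).
Summing the contributions at φ = -23/9 gives (10/33)*sqrt(105).

Continued minus principal equals (10/33)*sqrt(105).


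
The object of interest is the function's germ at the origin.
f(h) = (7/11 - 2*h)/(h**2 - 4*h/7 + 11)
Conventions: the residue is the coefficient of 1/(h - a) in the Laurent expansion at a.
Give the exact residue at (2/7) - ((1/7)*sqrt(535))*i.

The residue is (-1) + ((1/2354)*sqrt(535))*i.

The factor h**2 - 4*h/7 + 11 splits as (h - a)(h - a') with a = (2/7) - ((1/7)*sqrt(535))*i, a' = (2/7) + ((1/7)*sqrt(535))*i. At the order-1 pole a set g(h) = (h - a)*f(h) = [7/11 - 2*h] / (h - a').
Simple pole: residue = g(a) at a = (2/7) - ((1/7)*sqrt(535))*i, which is (-1) + ((1/2354)*sqrt(535))*i.


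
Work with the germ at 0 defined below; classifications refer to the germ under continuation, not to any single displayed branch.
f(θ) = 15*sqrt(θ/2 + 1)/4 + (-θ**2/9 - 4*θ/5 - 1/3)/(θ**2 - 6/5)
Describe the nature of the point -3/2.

The point is a regular point.

Denominator factors: θ**2 - 6/5 = 21/20 at θ = -3/2 — none vanishes.
Branch term sqrt(1 - θ/(-2)): argument at -3/2 is 1/4, nonzero, so -3/2 is not its branch point (a point on a principal cut is still regular for the continued germ).
So the germ continues analytically to -3/2.


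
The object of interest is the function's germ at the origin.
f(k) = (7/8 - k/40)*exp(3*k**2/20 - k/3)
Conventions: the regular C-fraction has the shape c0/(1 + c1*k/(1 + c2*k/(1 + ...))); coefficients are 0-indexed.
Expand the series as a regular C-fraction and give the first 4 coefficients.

Taylor coefficients (expand at 0): a_0 = 7/8, a_1 = -19/60, a_2 = 271/1440, a_3 = -1759/32400.
c0 = a_0 = 7/8. Peel one level at a time: if S = 1 + c*k/S' with S'(0) = 1, then c is the k-coefficient of S and S' = c*k/(S - 1).
S_1 = c0/f = 1 + (38/105)*k + (-3709/44100)*k^2 + ...; c1 = 38/105.
S_2 = c1*k/(S_1 - 1) = 1 + (3709/15960)*k + (566879/3119040)*k^2 + ...; c2 = 3709/15960.
S_3 = c2*k/(S_2 - 1) = 1 + (-3968153/5073912)*k + ...; c3 = -3968153/5073912.

The regular C-fraction coefficients are [7/8, 38/105, 3709/15960, -3968153/5073912].


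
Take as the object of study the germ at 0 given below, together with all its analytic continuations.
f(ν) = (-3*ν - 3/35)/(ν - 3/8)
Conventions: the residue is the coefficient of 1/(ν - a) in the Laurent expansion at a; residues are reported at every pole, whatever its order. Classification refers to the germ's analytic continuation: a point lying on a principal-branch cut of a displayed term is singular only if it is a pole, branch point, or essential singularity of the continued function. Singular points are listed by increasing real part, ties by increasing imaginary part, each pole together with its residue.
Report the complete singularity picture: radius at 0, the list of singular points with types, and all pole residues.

Radius of convergence at 0: 3/8.
At 3/8: a pole of order 1; residue -339/280.

Denominator factor (ν - 3/8): pole of order 1 at 3/8, modulus 3/8.
The radius of convergence is the smallest modulus among the singular points: 3/8.
At the order-1 pole 3/8 set g(ν) = (ν - (3/8))*f(ν) = -3*ν - 3/35.
Simple pole: residue = g(a) at a = 3/8, which is -339/280.


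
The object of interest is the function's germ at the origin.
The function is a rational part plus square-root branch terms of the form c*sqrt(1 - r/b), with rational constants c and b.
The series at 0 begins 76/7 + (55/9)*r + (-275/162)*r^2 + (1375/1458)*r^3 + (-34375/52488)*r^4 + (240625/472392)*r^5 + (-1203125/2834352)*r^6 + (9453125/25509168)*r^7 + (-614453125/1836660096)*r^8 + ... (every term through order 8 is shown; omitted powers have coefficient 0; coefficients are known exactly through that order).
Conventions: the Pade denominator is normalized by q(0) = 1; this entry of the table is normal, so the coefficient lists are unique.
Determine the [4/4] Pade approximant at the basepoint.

The Pade approximant has numerator coefficients [76/7, 245/9, 4300/189, 71875/10206, 108125/183708]; denominator coefficients [1, 35/18, 125/108, 625/2916, 625/104976].

Taylor coefficients needed (read off): a_0 = 76/7, a_1 = 55/9, a_2 = -275/162, a_3 = 1375/1458, a_4 = -34375/52488, a_5 = 240625/472392, a_6 = -1203125/2834352, a_7 = 9453125/25509168, a_8 = -614453125/1836660096.
Write the denominator as Q(r) = 1 + q1*r + q2*r^2 + q3*r^3 + q4*r^4. Requiring Q*f - P = O(r^9) with deg P <= 4 kills the coefficients of r^5..r^8 in Q*f:
  r^5: a_5 + q1*a_4 + q2*a_3 + q3*a_2 + q4*a_1 = 0, i.e. 240625/472392 + (-34375/52488)*q1 + (1375/1458)*q2 + (-275/162)*q3 + (55/9)*q4 = 0.
  r^6: a_6 + q1*a_5 + q2*a_4 + q3*a_3 + q4*a_2 = 0, i.e. -1203125/2834352 + (240625/472392)*q1 + (-34375/52488)*q2 + (1375/1458)*q3 + (-275/162)*q4 = 0.
  r^7: a_7 + q1*a_6 + q2*a_5 + q3*a_4 + q4*a_3 = 0, i.e. 9453125/25509168 + (-1203125/2834352)*q1 + (240625/472392)*q2 + (-34375/52488)*q3 + (1375/1458)*q4 = 0.
  r^8: a_8 + q1*a_7 + q2*a_6 + q3*a_5 + q4*a_4 = 0, i.e. -614453125/1836660096 + (9453125/25509168)*q1 + (-1203125/2834352)*q2 + (240625/472392)*q3 + (-34375/52488)*q4 = 0.
Solving this linear system: q1 = 35/18, q2 = 125/108, q3 = 625/2916, q4 = 625/104976.
The numerator is Q*f truncated at degree 4: P0 = a_0 = 76/7; P1 = a_1 + q1*a_0 = 245/9; P2 = a_2 + q1*a_1 + q2*a_0 = 4300/189; P3 = a_3 + q1*a_2 + q2*a_1 + q3*a_0 = 71875/10206; P4 = a_4 + q1*a_3 + q2*a_2 + q3*a_1 + q4*a_0 = 108125/183708.


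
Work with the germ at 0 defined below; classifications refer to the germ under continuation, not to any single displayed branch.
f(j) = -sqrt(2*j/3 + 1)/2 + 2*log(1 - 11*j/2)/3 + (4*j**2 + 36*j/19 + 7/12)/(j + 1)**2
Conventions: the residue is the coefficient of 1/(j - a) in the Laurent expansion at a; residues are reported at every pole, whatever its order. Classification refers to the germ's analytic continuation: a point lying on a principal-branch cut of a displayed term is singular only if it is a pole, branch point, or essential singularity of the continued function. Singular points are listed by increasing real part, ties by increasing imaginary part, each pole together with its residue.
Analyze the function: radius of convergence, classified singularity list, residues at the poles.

Radius of convergence at 0: 2/11.
At -3/2: an algebraic (square-root) branch point.
At -1: a pole of order 2; residue -116/19.
At 2/11: a logarithmic branch point.

Denominator factor (j + 1)^2: pole of order 2 at -1, modulus 1.
Branch term (2/3)*log(1 - j/(2/11)): its argument vanishes at j = 2/11, a logarithmic branch point, modulus 2/11.
Branch term (-1/2)*sqrt(1 - j/(-3/2)): its argument vanishes at j = -3/2, a square-root branch point, modulus 3/2.
The radius of convergence is the smallest modulus among the singular points: 2/11.
The branch terms are analytic at -1 and contribute nothing to the residue; only the rational part matters.
At the order-2 pole -1 set g(j) = (j - (-1))^2*(rational part) = 4*j**2 + 36*j/19 + 7/12.
Order-2 pole: residue = g'(a); g'(-1) = -116/19, so the residue is -116/19.
List the singular points by increasing real part (a conjugate pair: the negative imaginary part first).


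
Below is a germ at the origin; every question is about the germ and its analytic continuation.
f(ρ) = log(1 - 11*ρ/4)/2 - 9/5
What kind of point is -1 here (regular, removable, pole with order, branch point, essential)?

There is no denominator, hence no pole anywhere.
Branch term log(1 - ρ/(4/11)): argument at -1 is 15/4, nonzero, so -1 is not its branch point (a point on a principal cut is still regular for the continued germ).
So the germ continues analytically to -1.

The point is a regular point.


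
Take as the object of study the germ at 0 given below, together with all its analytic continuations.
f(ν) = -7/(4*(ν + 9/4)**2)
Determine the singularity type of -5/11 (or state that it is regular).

Denominator factors: ν + 9/4 = 79/44 at ν = -5/11 — none vanishes.
So the germ continues analytically to -5/11.

The point is a regular point.


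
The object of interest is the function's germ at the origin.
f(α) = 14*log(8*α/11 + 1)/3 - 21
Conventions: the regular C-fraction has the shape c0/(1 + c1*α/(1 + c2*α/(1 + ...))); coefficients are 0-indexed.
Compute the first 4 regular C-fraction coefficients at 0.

The regular C-fraction coefficients are [-21, 16/99, 20/99, 12/55].

Taylor coefficients (expand at 0): a_0 = -21, a_1 = 112/33, a_2 = -448/363, a_3 = 7168/11979.
c0 = a_0 = -21. Peel one level at a time: if S = 1 + c*α/S' with S'(0) = 1, then c is the α-coefficient of S and S' = c*α/(S - 1).
S_1 = c0/f = 1 + (16/99)*α + (-320/9801)*α^2 + ...; c1 = 16/99.
S_2 = c1*α/(S_1 - 1) = 1 + (20/99)*α + (-16/363)*α^2 + ...; c2 = 20/99.
S_3 = c2*α/(S_2 - 1) = 1 + (12/55)*α + ...; c3 = 12/55.


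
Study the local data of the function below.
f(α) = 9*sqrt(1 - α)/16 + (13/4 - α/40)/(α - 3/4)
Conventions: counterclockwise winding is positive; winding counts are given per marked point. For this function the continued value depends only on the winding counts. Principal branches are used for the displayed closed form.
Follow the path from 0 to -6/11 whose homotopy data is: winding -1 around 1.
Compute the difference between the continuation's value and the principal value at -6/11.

The rational part is single-valued and drops out of the difference; each branch term changes only by its own monodromy.
(9/16)*sqrt(1 - α/(1)): winding -1 is odd, the square root flips sign, contributing -2*(9/16)*sqrt(1 - (-6/11)/(1)) = -2*(9/16)*sqrt(17/11) = -(9/88)*sqrt(187).
Summing the contributions at α = -6/11 gives -(9/88)*sqrt(187).

Continued minus principal equals -(9/88)*sqrt(187).


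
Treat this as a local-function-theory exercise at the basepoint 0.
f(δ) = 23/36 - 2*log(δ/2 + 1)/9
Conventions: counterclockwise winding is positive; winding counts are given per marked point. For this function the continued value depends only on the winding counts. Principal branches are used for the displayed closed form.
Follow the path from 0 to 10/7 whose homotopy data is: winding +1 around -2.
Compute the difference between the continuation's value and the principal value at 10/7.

The rational part is single-valued and drops out of the difference; each branch term changes only by its own monodromy.
(-2/9)*log(1 - δ/(-2)): each positive loop around -2 adds 2*pi*i to the log, so winding +1 contributes (-2/9)*(1)*2*pi*i = -(4/9)*pi*i.
Summing the contributions at δ = 10/7 gives -(4/9)*pi*i.

Continued minus principal equals -(4/9)*pi*i.


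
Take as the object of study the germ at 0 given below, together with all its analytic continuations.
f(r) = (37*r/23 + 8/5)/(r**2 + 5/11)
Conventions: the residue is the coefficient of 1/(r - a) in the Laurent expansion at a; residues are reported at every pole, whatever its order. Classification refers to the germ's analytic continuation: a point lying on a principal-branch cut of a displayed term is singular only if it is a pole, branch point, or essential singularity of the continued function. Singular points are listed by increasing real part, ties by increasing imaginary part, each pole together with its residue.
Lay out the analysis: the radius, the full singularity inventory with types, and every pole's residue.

Radius of convergence at 0: (1/11)*sqrt(55).
At -((1/11)*sqrt(55))*i: a pole of order 1; residue (37/46) + ((4/25)*sqrt(55))*i.
At ((1/11)*sqrt(55))*i: a pole of order 1; residue (37/46) - ((4/25)*sqrt(55))*i.

Denominator factor (r**2 + 5/11): discriminant -20/11, complex-conjugate roots ((1/11)*sqrt(55))*i and -((1/11)*sqrt(55))*i; poles of order 1, moduli (1/11)*sqrt(55) and (1/11)*sqrt(55).
The radius of convergence is the smallest modulus among the singular points: (1/11)*sqrt(55).
The factor r**2 + 5/11 splits as (r - a)(r - a') with a = -((1/11)*sqrt(55))*i, a' = ((1/11)*sqrt(55))*i. At the order-1 pole a set g(r) = (r - a)*f(r) = [37*r/23 + 8/5] / (r - a').
Simple pole: residue = g(a) at a = -((1/11)*sqrt(55))*i, which is (37/46) + ((4/25)*sqrt(55))*i.
The factor r**2 + 5/11 splits as (r - a)(r - a') with a = ((1/11)*sqrt(55))*i, a' = -((1/11)*sqrt(55))*i. At the order-1 pole a set g(r) = (r - a)*f(r) = [37*r/23 + 8/5] / (r - a').
Simple pole: residue = g(a) at a = ((1/11)*sqrt(55))*i, which is (37/46) - ((4/25)*sqrt(55))*i.
List the singular points by increasing real part (a conjugate pair: the negative imaginary part first).


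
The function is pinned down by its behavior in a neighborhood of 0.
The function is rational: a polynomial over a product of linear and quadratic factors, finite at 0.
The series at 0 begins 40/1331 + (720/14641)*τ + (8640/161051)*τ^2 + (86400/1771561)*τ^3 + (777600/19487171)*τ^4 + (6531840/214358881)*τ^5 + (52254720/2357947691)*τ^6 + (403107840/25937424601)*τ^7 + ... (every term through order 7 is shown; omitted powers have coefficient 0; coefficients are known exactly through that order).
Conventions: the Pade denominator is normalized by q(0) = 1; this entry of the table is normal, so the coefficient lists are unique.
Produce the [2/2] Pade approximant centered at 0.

The Pade approximant has numerator coefficients [40/1331, 120/14641, 240/161051]; denominator coefficients [1, -15/11, 60/121].

Taylor coefficients needed (read off): a_0 = 40/1331, a_1 = 720/14641, a_2 = 8640/161051, a_3 = 86400/1771561, a_4 = 777600/19487171.
Write the denominator as Q(τ) = 1 + q1*τ + q2*τ^2. Requiring Q*f - P = O(τ^5) with deg P <= 2 kills the coefficients of τ^3..τ^4 in Q*f:
  τ^3: a_3 + q1*a_2 + q2*a_1 = 0, i.e. 86400/1771561 + (8640/161051)*q1 + (720/14641)*q2 = 0.
  τ^4: a_4 + q1*a_3 + q2*a_2 = 0, i.e. 777600/19487171 + (86400/1771561)*q1 + (8640/161051)*q2 = 0.
Solving this linear system: q1 = -15/11, q2 = 60/121.
The numerator is Q*f truncated at degree 2: P0 = a_0 = 40/1331; P1 = a_1 + q1*a_0 = 120/14641; P2 = a_2 + q1*a_1 + q2*a_0 = 240/161051.


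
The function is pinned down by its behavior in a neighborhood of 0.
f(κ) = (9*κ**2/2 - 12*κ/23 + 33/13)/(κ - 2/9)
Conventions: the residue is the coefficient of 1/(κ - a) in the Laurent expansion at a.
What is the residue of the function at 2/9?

The residue is 7117/2691.

At the order-1 pole 2/9 set g(κ) = (κ - (2/9))*f(κ) = 9*κ**2/2 - 12*κ/23 + 33/13.
Simple pole: residue = g(a) at a = 2/9, which is 7117/2691.


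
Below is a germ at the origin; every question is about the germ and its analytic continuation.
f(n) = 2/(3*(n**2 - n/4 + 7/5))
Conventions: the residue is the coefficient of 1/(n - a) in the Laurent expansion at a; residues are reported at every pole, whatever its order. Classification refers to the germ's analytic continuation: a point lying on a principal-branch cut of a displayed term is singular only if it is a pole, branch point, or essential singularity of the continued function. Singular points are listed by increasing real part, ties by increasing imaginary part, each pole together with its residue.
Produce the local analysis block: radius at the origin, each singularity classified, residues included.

Denominator factor (n**2 - n/4 + 7/5): discriminant -443/80, complex-conjugate roots (1/8) + ((1/40)*sqrt(2215))*i and (1/8) - ((1/40)*sqrt(2215))*i; poles of order 1, moduli (1/5)*sqrt(35) and (1/5)*sqrt(35).
The radius of convergence is the smallest modulus among the singular points: (1/5)*sqrt(35).
The factor n**2 - n/4 + 7/5 splits as (n - a)(n - a') with a = (1/8) - ((1/40)*sqrt(2215))*i, a' = (1/8) + ((1/40)*sqrt(2215))*i. At the order-1 pole a set g(n) = (n - a)*f(n) = [2/3] / (n - a').
Simple pole: residue = g(a) at a = (1/8) - ((1/40)*sqrt(2215))*i, which is ((8/1329)*sqrt(2215))*i.
The factor n**2 - n/4 + 7/5 splits as (n - a)(n - a') with a = (1/8) + ((1/40)*sqrt(2215))*i, a' = (1/8) - ((1/40)*sqrt(2215))*i. At the order-1 pole a set g(n) = (n - a)*f(n) = [2/3] / (n - a').
Simple pole: residue = g(a) at a = (1/8) + ((1/40)*sqrt(2215))*i, which is -((8/1329)*sqrt(2215))*i.
List the singular points by increasing real part (a conjugate pair: the negative imaginary part first).

Radius of convergence at 0: (1/5)*sqrt(35).
At (1/8) - ((1/40)*sqrt(2215))*i: a pole of order 1; residue ((8/1329)*sqrt(2215))*i.
At (1/8) + ((1/40)*sqrt(2215))*i: a pole of order 1; residue -((8/1329)*sqrt(2215))*i.


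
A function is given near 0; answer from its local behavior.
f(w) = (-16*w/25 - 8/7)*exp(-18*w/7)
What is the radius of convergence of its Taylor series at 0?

The factor exp(-18*w/7) is entire and contributes no finite singular point.
The polynomial part has no poles.
No finite singular points: the Taylor series at 0 converges everywhere.

The radius of convergence is infinite.


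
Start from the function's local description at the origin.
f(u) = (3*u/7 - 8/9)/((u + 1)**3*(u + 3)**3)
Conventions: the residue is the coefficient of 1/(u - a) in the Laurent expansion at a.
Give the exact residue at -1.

At the order-3 pole -1 set g(u) = (u - (-1))^3*f(u) = (3*u/7 - 8/9)/(u + 3)**3.
Order-3 pole: residue = g''(a)/2; g''(-1) = -55/84, so the residue is -55/168.

The residue is -55/168.


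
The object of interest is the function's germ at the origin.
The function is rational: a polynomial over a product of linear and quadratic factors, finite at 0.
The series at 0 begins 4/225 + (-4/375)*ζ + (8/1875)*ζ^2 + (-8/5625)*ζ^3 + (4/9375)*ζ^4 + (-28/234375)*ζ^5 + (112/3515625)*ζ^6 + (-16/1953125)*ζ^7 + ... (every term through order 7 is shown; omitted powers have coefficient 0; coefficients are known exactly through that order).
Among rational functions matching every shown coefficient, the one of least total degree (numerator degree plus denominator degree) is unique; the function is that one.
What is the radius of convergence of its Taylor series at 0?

The radius of convergence is 5.

No rational of total degree below 3 reproduces all 8 coefficients; solving the [0/3] Pade equations on them gives f(ζ) = 20/(9*(ζ + 5)**3), whose expansion matches every shown term.
Denominator factor (ζ + 5)^3: pole of order 3 at -5, modulus 5.
The radius of convergence is the smallest modulus among the singular points: 5.


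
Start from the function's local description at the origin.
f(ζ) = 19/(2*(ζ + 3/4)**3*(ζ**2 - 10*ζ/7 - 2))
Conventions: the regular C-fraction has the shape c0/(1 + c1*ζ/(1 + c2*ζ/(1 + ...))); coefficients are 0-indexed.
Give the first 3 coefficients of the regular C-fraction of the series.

Taylor coefficients (expand at 0): a_0 = -304/27, a_1 = 3344/63, a_2 = -649496/3969.
c0 = a_0 = -304/27. Peel one level at a time: if S = 1 + c*ζ/S' with S'(0) = 1, then c is the ζ-coefficient of S and S' = c*ζ/(S - 1).
S_1 = c0/f = 1 + (33/7)*ζ + (323/42)*ζ^2 + ...; c1 = 33/7.
S_2 = c1*ζ/(S_1 - 1) = 1 + (-323/198)*ζ + ...; c2 = -323/198.

The regular C-fraction coefficients are [-304/27, 33/7, -323/198].


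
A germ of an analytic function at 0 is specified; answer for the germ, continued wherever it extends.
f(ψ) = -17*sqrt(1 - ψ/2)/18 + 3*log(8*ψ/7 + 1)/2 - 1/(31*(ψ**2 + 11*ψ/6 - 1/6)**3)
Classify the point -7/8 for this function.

The term (3/2)*log(1 - ψ/(-7/8)) has argument 1 - -7/8/(-7/8) = 0 at -7/8: a logarithmic (infinitely-sheeted) branch point; the remaining terms are analytic or single-valued there.

The point is a logarithmic branch point.


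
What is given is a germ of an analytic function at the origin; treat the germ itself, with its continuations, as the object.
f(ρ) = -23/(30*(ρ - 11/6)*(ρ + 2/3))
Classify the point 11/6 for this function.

The denominator factor ρ - 11/6 vanishes at 11/6 and appears to the power 1; the numerator there equals -23/30, nonzero, and no other factor vanishes.
Hence a pole whose order is the multiplicity, 1.

The point is a pole of order 1.


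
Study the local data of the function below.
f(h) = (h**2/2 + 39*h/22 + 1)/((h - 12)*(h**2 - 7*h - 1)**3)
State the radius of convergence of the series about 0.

The radius of convergence is -7/2 + (1/2)*sqrt(53).

Denominator factor (h**2 - 7*h - 1)^3: discriminant 53, real irrational roots 7/2 + (1/2)*sqrt(53) and 7/2 - (1/2)*sqrt(53); poles of order 3, moduli 7/2 + (1/2)*sqrt(53) and -7/2 + (1/2)*sqrt(53).
Denominator factor (h - 12): pole of order 1 at 12, modulus 12.
The radius of convergence is the smallest modulus among the singular points: -7/2 + (1/2)*sqrt(53).


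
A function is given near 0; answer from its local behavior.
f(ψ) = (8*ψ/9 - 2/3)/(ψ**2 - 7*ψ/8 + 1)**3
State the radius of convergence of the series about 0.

The radius of convergence is 1.

Denominator factor (ψ**2 - 7*ψ/8 + 1)^3: discriminant -207/64, complex-conjugate roots (7/16) + ((3/16)*sqrt(23))*i and (7/16) - ((3/16)*sqrt(23))*i; poles of order 3, moduli 1 and 1.
The radius of convergence is the smallest modulus among the singular points: 1.


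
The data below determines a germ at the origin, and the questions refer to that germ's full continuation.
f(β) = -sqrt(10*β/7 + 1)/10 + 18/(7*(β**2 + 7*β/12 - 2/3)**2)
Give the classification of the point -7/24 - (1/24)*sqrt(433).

The denominator factor β**2 + 7*β/12 - 2/3 vanishes at -7/24 - (1/24)*sqrt(433) and appears to the power 2; the numerator there equals 18/7, nonzero, and no other factor vanishes.
The branch terms are analytic at this point.
Hence a pole whose order is the multiplicity, 2.

The point is a pole of order 2.
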